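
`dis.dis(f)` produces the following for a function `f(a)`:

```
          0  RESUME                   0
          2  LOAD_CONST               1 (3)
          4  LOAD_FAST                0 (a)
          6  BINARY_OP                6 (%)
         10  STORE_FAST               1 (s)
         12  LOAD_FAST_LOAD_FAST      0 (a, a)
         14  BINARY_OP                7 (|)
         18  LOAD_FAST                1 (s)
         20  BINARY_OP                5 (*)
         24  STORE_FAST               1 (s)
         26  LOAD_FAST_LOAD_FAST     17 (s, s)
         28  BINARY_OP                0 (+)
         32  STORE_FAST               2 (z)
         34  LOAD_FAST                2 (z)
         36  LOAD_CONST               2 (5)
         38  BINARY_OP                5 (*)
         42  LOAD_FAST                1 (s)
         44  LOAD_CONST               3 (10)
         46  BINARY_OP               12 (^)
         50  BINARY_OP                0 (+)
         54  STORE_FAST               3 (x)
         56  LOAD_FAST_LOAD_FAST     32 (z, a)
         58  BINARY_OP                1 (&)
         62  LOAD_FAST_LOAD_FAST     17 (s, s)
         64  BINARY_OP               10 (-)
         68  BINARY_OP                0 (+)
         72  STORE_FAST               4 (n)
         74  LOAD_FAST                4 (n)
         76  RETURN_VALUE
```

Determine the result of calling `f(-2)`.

LOAD_CONST → push 3. Stack: [3]
LOAD_FAST a → push -2. Stack: [3, -2]
BINARY_OP % → 3 % -2 = -1. Stack: [-1]
STORE_FAST s → s=-1. Stack: []
LOAD_FAST_LOAD_FAST a,a → push -2,-2. Stack: [-2, -2]
BINARY_OP | → -2 | -2 = -2. Stack: [-2]
LOAD_FAST s → push -1. Stack: [-2, -1]
BINARY_OP * → -2 * -1 = 2. Stack: [2]
STORE_FAST s → s=2. Stack: []
LOAD_FAST_LOAD_FAST s,s → push 2,2. Stack: [2, 2]
BINARY_OP + → 2 + 2 = 4. Stack: [4]
STORE_FAST z → z=4. Stack: []
LOAD_FAST z → push 4. Stack: [4]
LOAD_CONST → push 5. Stack: [4, 5]
BINARY_OP * → 4 * 5 = 20. Stack: [20]
LOAD_FAST s → push 2. Stack: [20, 2]
LOAD_CONST → push 10. Stack: [20, 2, 10]
BINARY_OP ^ → 2 ^ 10 = 8. Stack: [20, 8]
BINARY_OP + → 20 + 8 = 28. Stack: [28]
STORE_FAST x → x=28. Stack: []
LOAD_FAST_LOAD_FAST z,a → push 4,-2. Stack: [4, -2]
BINARY_OP & → 4 & -2 = 4. Stack: [4]
LOAD_FAST_LOAD_FAST s,s → push 2,2. Stack: [4, 2, 2]
BINARY_OP - → 2 - 2 = 0. Stack: [4, 0]
BINARY_OP + → 4 + 0 = 4. Stack: [4]
STORE_FAST n → n=4. Stack: []
LOAD_FAST n → push 4. Stack: [4]
RETURN_VALUE → return 4.

4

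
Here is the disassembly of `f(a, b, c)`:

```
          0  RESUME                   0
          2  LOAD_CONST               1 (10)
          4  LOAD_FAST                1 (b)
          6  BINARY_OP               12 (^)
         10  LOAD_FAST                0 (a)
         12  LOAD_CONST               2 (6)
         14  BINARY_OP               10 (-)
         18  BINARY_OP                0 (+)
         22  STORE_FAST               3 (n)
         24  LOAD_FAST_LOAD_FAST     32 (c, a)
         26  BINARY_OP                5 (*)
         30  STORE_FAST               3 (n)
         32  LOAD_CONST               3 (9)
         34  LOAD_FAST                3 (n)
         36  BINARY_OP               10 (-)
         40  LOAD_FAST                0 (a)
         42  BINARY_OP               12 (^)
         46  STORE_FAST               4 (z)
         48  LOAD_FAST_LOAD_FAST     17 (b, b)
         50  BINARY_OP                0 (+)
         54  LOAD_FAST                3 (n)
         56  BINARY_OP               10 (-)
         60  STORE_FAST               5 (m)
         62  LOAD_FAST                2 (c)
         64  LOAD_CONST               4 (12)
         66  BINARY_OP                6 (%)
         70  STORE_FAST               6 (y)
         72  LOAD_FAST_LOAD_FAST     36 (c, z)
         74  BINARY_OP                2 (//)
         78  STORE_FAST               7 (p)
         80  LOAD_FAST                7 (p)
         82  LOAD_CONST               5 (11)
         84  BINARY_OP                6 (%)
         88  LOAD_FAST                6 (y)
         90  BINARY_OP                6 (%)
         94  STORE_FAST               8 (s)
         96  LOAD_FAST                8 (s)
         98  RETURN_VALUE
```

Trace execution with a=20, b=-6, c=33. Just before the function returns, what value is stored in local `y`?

LOAD_CONST → push 10. Stack: [10]
LOAD_FAST b → push -6. Stack: [10, -6]
BINARY_OP ^ → 10 ^ -6 = -16. Stack: [-16]
LOAD_FAST a → push 20. Stack: [-16, 20]
LOAD_CONST → push 6. Stack: [-16, 20, 6]
BINARY_OP - → 20 - 6 = 14. Stack: [-16, 14]
BINARY_OP + → -16 + 14 = -2. Stack: [-2]
STORE_FAST n → n=-2. Stack: []
LOAD_FAST_LOAD_FAST c,a → push 33,20. Stack: [33, 20]
BINARY_OP * → 33 * 20 = 660. Stack: [660]
STORE_FAST n → n=660. Stack: []
LOAD_CONST → push 9. Stack: [9]
LOAD_FAST n → push 660. Stack: [9, 660]
BINARY_OP - → 9 - 660 = -651. Stack: [-651]
LOAD_FAST a → push 20. Stack: [-651, 20]
BINARY_OP ^ → -651 ^ 20 = -671. Stack: [-671]
STORE_FAST z → z=-671. Stack: []
LOAD_FAST_LOAD_FAST b,b → push -6,-6. Stack: [-6, -6]
BINARY_OP + → -6 + -6 = -12. Stack: [-12]
LOAD_FAST n → push 660. Stack: [-12, 660]
BINARY_OP - → -12 - 660 = -672. Stack: [-672]
STORE_FAST m → m=-672. Stack: []
LOAD_FAST c → push 33. Stack: [33]
LOAD_CONST → push 12. Stack: [33, 12]
BINARY_OP % → 33 % 12 = 9. Stack: [9]
STORE_FAST y → y=9. Stack: []
LOAD_FAST_LOAD_FAST c,z → push 33,-671. Stack: [33, -671]
BINARY_OP // → 33 // -671 = -1. Stack: [-1]
STORE_FAST p → p=-1. Stack: []
LOAD_FAST p → push -1. Stack: [-1]
LOAD_CONST → push 11. Stack: [-1, 11]
BINARY_OP % → -1 % 11 = 10. Stack: [10]
LOAD_FAST y → push 9. Stack: [10, 9]
BINARY_OP % → 10 % 9 = 1. Stack: [1]
STORE_FAST s → s=1. Stack: []
LOAD_FAST s → push 1. Stack: [1]
RETURN_VALUE → return 1.

9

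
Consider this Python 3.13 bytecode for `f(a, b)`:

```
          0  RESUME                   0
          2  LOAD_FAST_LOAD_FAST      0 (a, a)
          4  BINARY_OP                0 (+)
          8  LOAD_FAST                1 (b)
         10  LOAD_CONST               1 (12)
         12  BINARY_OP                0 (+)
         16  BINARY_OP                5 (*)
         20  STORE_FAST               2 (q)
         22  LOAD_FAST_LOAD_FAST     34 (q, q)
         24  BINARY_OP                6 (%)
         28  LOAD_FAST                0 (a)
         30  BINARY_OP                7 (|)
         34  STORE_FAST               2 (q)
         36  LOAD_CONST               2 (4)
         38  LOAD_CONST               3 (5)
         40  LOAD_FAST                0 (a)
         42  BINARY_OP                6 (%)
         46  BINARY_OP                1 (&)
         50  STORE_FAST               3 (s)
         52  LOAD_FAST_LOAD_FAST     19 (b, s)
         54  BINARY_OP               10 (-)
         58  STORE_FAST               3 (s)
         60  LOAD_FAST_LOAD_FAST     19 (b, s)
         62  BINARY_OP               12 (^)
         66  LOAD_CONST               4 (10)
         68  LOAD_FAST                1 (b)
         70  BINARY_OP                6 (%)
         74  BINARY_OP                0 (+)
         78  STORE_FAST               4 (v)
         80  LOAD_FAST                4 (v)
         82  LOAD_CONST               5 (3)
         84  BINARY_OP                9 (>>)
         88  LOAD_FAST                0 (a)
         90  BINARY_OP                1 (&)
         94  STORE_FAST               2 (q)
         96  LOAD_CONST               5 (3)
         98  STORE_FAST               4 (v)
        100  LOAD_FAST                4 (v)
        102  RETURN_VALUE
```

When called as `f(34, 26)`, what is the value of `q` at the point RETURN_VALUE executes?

2

LOAD_FAST_LOAD_FAST a,a → push 34,34. Stack: [34, 34]
BINARY_OP + → 34 + 34 = 68. Stack: [68]
LOAD_FAST b → push 26. Stack: [68, 26]
LOAD_CONST → push 12. Stack: [68, 26, 12]
BINARY_OP + → 26 + 12 = 38. Stack: [68, 38]
BINARY_OP * → 68 * 38 = 2584. Stack: [2584]
STORE_FAST q → q=2584. Stack: []
LOAD_FAST_LOAD_FAST q,q → push 2584,2584. Stack: [2584, 2584]
BINARY_OP % → 2584 % 2584 = 0. Stack: [0]
LOAD_FAST a → push 34. Stack: [0, 34]
BINARY_OP | → 0 | 34 = 34. Stack: [34]
STORE_FAST q → q=34. Stack: []
LOAD_CONST → push 4. Stack: [4]
LOAD_CONST → push 5. Stack: [4, 5]
LOAD_FAST a → push 34. Stack: [4, 5, 34]
BINARY_OP % → 5 % 34 = 5. Stack: [4, 5]
BINARY_OP & → 4 & 5 = 4. Stack: [4]
STORE_FAST s → s=4. Stack: []
LOAD_FAST_LOAD_FAST b,s → push 26,4. Stack: [26, 4]
BINARY_OP - → 26 - 4 = 22. Stack: [22]
STORE_FAST s → s=22. Stack: []
LOAD_FAST_LOAD_FAST b,s → push 26,22. Stack: [26, 22]
BINARY_OP ^ → 26 ^ 22 = 12. Stack: [12]
LOAD_CONST → push 10. Stack: [12, 10]
LOAD_FAST b → push 26. Stack: [12, 10, 26]
BINARY_OP % → 10 % 26 = 10. Stack: [12, 10]
BINARY_OP + → 12 + 10 = 22. Stack: [22]
STORE_FAST v → v=22. Stack: []
LOAD_FAST v → push 22. Stack: [22]
LOAD_CONST → push 3. Stack: [22, 3]
BINARY_OP >> → 22 >> 3 = 2. Stack: [2]
LOAD_FAST a → push 34. Stack: [2, 34]
BINARY_OP & → 2 & 34 = 2. Stack: [2]
STORE_FAST q → q=2. Stack: []
LOAD_CONST → push 3. Stack: [3]
STORE_FAST v → v=3. Stack: []
LOAD_FAST v → push 3. Stack: [3]
RETURN_VALUE → return 3.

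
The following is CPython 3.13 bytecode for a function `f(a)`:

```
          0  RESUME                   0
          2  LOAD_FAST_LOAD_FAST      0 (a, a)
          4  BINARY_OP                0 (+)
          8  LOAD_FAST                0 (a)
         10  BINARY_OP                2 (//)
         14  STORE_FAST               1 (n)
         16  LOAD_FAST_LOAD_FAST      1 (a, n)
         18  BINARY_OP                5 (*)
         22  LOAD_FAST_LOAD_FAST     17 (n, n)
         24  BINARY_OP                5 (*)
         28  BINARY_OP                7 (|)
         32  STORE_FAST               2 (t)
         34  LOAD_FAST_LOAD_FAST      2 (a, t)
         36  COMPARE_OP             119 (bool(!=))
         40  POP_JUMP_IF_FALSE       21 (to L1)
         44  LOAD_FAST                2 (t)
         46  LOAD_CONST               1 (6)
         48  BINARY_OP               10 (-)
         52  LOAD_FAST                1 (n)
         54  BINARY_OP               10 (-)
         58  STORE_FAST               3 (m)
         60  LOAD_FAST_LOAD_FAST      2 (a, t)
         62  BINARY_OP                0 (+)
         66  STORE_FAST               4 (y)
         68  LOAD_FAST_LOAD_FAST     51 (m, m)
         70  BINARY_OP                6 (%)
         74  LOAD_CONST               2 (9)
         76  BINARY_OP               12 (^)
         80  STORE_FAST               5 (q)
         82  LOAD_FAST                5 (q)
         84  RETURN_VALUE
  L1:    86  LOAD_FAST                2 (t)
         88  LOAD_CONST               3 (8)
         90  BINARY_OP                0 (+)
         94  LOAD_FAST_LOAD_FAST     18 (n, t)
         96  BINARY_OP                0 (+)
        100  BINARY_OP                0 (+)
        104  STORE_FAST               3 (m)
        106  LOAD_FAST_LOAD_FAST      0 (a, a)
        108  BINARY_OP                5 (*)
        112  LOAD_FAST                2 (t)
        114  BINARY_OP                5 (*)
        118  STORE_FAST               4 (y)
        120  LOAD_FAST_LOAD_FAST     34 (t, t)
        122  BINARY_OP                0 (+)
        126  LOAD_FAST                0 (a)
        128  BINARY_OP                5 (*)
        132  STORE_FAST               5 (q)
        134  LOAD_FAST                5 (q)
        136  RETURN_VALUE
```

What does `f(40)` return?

LOAD_FAST_LOAD_FAST a,a → push 40,40. Stack: [40, 40]
BINARY_OP + → 40 + 40 = 80. Stack: [80]
LOAD_FAST a → push 40. Stack: [80, 40]
BINARY_OP // → 80 // 40 = 2. Stack: [2]
STORE_FAST n → n=2. Stack: []
LOAD_FAST_LOAD_FAST a,n → push 40,2. Stack: [40, 2]
BINARY_OP * → 40 * 2 = 80. Stack: [80]
LOAD_FAST_LOAD_FAST n,n → push 2,2. Stack: [80, 2, 2]
BINARY_OP * → 2 * 2 = 4. Stack: [80, 4]
BINARY_OP | → 80 | 4 = 84. Stack: [84]
STORE_FAST t → t=84. Stack: []
LOAD_FAST_LOAD_FAST a,t → push 40,84. Stack: [40, 84]
COMPARE_OP bool(!=) → 40 vs 84 = True. Stack: [True]
POP_JUMP_IF_FALSE → pop True; no jump. Stack: []
LOAD_FAST t → push 84. Stack: [84]
LOAD_CONST → push 6. Stack: [84, 6]
BINARY_OP - → 84 - 6 = 78. Stack: [78]
LOAD_FAST n → push 2. Stack: [78, 2]
BINARY_OP - → 78 - 2 = 76. Stack: [76]
STORE_FAST m → m=76. Stack: []
LOAD_FAST_LOAD_FAST a,t → push 40,84. Stack: [40, 84]
BINARY_OP + → 40 + 84 = 124. Stack: [124]
STORE_FAST y → y=124. Stack: []
LOAD_FAST_LOAD_FAST m,m → push 76,76. Stack: [76, 76]
BINARY_OP % → 76 % 76 = 0. Stack: [0]
LOAD_CONST → push 9. Stack: [0, 9]
BINARY_OP ^ → 0 ^ 9 = 9. Stack: [9]
STORE_FAST q → q=9. Stack: []
LOAD_FAST q → push 9. Stack: [9]
RETURN_VALUE → return 9.

9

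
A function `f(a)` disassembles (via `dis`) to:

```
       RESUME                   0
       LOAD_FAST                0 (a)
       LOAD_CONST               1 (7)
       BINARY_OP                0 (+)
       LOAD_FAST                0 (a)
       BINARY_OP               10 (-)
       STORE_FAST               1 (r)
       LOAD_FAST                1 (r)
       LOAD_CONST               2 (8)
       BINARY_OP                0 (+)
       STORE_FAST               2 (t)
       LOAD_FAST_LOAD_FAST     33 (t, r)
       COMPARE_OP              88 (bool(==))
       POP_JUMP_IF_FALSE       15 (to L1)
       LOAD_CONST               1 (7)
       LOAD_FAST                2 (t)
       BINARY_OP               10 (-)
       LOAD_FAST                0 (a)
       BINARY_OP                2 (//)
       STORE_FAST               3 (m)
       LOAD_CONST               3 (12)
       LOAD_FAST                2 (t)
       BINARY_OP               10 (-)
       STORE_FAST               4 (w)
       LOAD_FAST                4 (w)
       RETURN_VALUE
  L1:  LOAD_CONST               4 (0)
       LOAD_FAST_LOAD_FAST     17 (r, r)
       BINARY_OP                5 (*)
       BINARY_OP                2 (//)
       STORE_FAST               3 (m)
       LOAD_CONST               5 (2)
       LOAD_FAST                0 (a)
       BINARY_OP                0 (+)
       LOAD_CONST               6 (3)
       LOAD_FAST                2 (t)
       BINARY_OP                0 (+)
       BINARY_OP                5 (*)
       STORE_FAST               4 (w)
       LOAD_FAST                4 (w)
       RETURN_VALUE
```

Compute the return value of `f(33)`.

630

LOAD_FAST a → push 33. Stack: [33]
LOAD_CONST → push 7. Stack: [33, 7]
BINARY_OP + → 33 + 7 = 40. Stack: [40]
LOAD_FAST a → push 33. Stack: [40, 33]
BINARY_OP - → 40 - 33 = 7. Stack: [7]
STORE_FAST r → r=7. Stack: []
LOAD_FAST r → push 7. Stack: [7]
LOAD_CONST → push 8. Stack: [7, 8]
BINARY_OP + → 7 + 8 = 15. Stack: [15]
STORE_FAST t → t=15. Stack: []
LOAD_FAST_LOAD_FAST t,r → push 15,7. Stack: [15, 7]
COMPARE_OP bool(==) → 15 vs 7 = False. Stack: [False]
POP_JUMP_IF_FALSE → pop False; jump. Stack: []
LOAD_CONST → push 0. Stack: [0]
LOAD_FAST_LOAD_FAST r,r → push 7,7. Stack: [0, 7, 7]
BINARY_OP * → 7 * 7 = 49. Stack: [0, 49]
BINARY_OP // → 0 // 49 = 0. Stack: [0]
STORE_FAST m → m=0. Stack: []
LOAD_CONST → push 2. Stack: [2]
LOAD_FAST a → push 33. Stack: [2, 33]
BINARY_OP + → 2 + 33 = 35. Stack: [35]
LOAD_CONST → push 3. Stack: [35, 3]
LOAD_FAST t → push 15. Stack: [35, 3, 15]
BINARY_OP + → 3 + 15 = 18. Stack: [35, 18]
BINARY_OP * → 35 * 18 = 630. Stack: [630]
STORE_FAST w → w=630. Stack: []
LOAD_FAST w → push 630. Stack: [630]
RETURN_VALUE → return 630.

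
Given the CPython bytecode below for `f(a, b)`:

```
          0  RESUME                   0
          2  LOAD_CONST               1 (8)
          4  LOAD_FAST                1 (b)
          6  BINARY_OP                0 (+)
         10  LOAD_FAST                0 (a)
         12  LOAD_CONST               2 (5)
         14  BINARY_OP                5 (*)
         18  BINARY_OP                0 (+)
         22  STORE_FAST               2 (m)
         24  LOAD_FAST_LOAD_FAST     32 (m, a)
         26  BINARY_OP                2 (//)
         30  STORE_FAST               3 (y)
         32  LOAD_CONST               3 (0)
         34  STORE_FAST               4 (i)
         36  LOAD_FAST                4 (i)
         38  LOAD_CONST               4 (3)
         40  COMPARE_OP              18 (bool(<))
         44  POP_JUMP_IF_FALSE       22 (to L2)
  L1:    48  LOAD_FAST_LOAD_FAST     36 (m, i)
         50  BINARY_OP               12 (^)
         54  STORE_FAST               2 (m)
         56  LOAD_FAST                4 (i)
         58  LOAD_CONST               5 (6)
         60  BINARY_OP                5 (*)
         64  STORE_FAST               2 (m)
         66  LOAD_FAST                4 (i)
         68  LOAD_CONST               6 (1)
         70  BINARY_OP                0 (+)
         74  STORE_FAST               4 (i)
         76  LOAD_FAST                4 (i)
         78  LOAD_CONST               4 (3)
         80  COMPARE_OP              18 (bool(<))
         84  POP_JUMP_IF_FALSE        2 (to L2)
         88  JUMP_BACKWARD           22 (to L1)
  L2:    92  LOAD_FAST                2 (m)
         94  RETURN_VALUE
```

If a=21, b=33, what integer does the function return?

12

LOAD_CONST → push 8. Stack: [8]
LOAD_FAST b → push 33. Stack: [8, 33]
BINARY_OP + → 8 + 33 = 41. Stack: [41]
LOAD_FAST a → push 21. Stack: [41, 21]
LOAD_CONST → push 5. Stack: [41, 21, 5]
BINARY_OP * → 21 * 5 = 105. Stack: [41, 105]
BINARY_OP + → 41 + 105 = 146. Stack: [146]
STORE_FAST m → m=146. Stack: []
LOAD_FAST_LOAD_FAST m,a → push 146,21. Stack: [146, 21]
BINARY_OP // → 146 // 21 = 6. Stack: [6]
STORE_FAST y → y=6. Stack: []
LOAD_CONST → push 0. Stack: [0]
STORE_FAST i → i=0. Stack: []
LOAD_FAST i → push 0. Stack: [0]
LOAD_CONST → push 3. Stack: [0, 3]
COMPARE_OP bool(<) → 0 vs 3 = True. Stack: [True]
POP_JUMP_IF_FALSE → pop True; no jump. Stack: []
LOAD_FAST_LOAD_FAST m,i → push 146,0. Stack: [146, 0]
BINARY_OP ^ → 146 ^ 0 = 146. Stack: [146]
STORE_FAST m → m=146. Stack: []
LOAD_FAST i → push 0. Stack: [0]
LOAD_CONST → push 6. Stack: [0, 6]
BINARY_OP * → 0 * 6 = 0. Stack: [0]
STORE_FAST m → m=0. Stack: []
LOAD_FAST i → push 0. Stack: [0]
LOAD_CONST → push 1. Stack: [0, 1]
BINARY_OP + → 0 + 1 = 1. Stack: [1]
STORE_FAST i → i=1. Stack: []
LOAD_FAST i → push 1. Stack: [1]
LOAD_CONST → push 3. Stack: [1, 3]
COMPARE_OP bool(<) → 1 vs 3 = True. Stack: [True]
POP_JUMP_IF_FALSE → pop True; no jump. Stack: []
LOAD_FAST_LOAD_FAST m,i → push 0,1. Stack: [0, 1]
BINARY_OP ^ → 0 ^ 1 = 1. Stack: [1]
STORE_FAST m → m=1. Stack: []
LOAD_FAST i → push 1. Stack: [1]
LOAD_CONST → push 6. Stack: [1, 6]
BINARY_OP * → 1 * 6 = 6. Stack: [6]
STORE_FAST m → m=6. Stack: []
LOAD_FAST i → push 1. Stack: [1]
LOAD_CONST → push 1. Stack: [1, 1]
BINARY_OP + → 1 + 1 = 2. Stack: [2]
STORE_FAST i → i=2. Stack: []
LOAD_FAST i → push 2. Stack: [2]
LOAD_CONST → push 3. Stack: [2, 3]
COMPARE_OP bool(<) → 2 vs 3 = True. Stack: [True]
POP_JUMP_IF_FALSE → pop True; no jump. Stack: []
LOAD_FAST_LOAD_FAST m,i → push 6,2. Stack: [6, 2]
BINARY_OP ^ → 6 ^ 2 = 4. Stack: [4]
STORE_FAST m → m=4. Stack: []
LOAD_FAST i → push 2. Stack: [2]
LOAD_CONST → push 6. Stack: [2, 6]
BINARY_OP * → 2 * 6 = 12. Stack: [12]
STORE_FAST m → m=12. Stack: []
LOAD_FAST i → push 2. Stack: [2]
LOAD_CONST → push 1. Stack: [2, 1]
BINARY_OP + → 2 + 1 = 3. Stack: [3]
STORE_FAST i → i=3. Stack: []
LOAD_FAST i → push 3. Stack: [3]
LOAD_CONST → push 3. Stack: [3, 3]
COMPARE_OP bool(<) → 3 vs 3 = False. Stack: [False]
POP_JUMP_IF_FALSE → pop False; jump. Stack: []
LOAD_FAST m → push 12. Stack: [12]
RETURN_VALUE → return 12.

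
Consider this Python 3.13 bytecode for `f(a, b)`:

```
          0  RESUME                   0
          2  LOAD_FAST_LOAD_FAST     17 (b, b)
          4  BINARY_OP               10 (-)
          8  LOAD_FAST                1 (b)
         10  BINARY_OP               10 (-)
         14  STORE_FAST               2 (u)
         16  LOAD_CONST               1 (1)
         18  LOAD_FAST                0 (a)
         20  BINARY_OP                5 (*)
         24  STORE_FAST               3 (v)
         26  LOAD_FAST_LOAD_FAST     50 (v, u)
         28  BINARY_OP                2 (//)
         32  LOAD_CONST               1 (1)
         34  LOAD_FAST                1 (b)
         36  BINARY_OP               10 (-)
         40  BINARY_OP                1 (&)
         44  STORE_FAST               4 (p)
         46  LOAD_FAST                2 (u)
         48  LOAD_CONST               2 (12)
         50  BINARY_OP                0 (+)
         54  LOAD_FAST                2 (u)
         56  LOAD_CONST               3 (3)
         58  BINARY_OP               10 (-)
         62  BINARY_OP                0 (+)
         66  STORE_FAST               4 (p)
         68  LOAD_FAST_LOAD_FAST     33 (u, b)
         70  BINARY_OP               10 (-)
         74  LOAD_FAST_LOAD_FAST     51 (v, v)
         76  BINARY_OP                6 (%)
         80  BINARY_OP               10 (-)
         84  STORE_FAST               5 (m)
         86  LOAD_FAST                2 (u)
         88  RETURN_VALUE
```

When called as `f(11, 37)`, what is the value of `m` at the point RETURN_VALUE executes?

-74

LOAD_FAST_LOAD_FAST b,b → push 37,37. Stack: [37, 37]
BINARY_OP - → 37 - 37 = 0. Stack: [0]
LOAD_FAST b → push 37. Stack: [0, 37]
BINARY_OP - → 0 - 37 = -37. Stack: [-37]
STORE_FAST u → u=-37. Stack: []
LOAD_CONST → push 1. Stack: [1]
LOAD_FAST a → push 11. Stack: [1, 11]
BINARY_OP * → 1 * 11 = 11. Stack: [11]
STORE_FAST v → v=11. Stack: []
LOAD_FAST_LOAD_FAST v,u → push 11,-37. Stack: [11, -37]
BINARY_OP // → 11 // -37 = -1. Stack: [-1]
LOAD_CONST → push 1. Stack: [-1, 1]
LOAD_FAST b → push 37. Stack: [-1, 1, 37]
BINARY_OP - → 1 - 37 = -36. Stack: [-1, -36]
BINARY_OP & → -1 & -36 = -36. Stack: [-36]
STORE_FAST p → p=-36. Stack: []
LOAD_FAST u → push -37. Stack: [-37]
LOAD_CONST → push 12. Stack: [-37, 12]
BINARY_OP + → -37 + 12 = -25. Stack: [-25]
LOAD_FAST u → push -37. Stack: [-25, -37]
LOAD_CONST → push 3. Stack: [-25, -37, 3]
BINARY_OP - → -37 - 3 = -40. Stack: [-25, -40]
BINARY_OP + → -25 + -40 = -65. Stack: [-65]
STORE_FAST p → p=-65. Stack: []
LOAD_FAST_LOAD_FAST u,b → push -37,37. Stack: [-37, 37]
BINARY_OP - → -37 - 37 = -74. Stack: [-74]
LOAD_FAST_LOAD_FAST v,v → push 11,11. Stack: [-74, 11, 11]
BINARY_OP % → 11 % 11 = 0. Stack: [-74, 0]
BINARY_OP - → -74 - 0 = -74. Stack: [-74]
STORE_FAST m → m=-74. Stack: []
LOAD_FAST u → push -37. Stack: [-37]
RETURN_VALUE → return -37.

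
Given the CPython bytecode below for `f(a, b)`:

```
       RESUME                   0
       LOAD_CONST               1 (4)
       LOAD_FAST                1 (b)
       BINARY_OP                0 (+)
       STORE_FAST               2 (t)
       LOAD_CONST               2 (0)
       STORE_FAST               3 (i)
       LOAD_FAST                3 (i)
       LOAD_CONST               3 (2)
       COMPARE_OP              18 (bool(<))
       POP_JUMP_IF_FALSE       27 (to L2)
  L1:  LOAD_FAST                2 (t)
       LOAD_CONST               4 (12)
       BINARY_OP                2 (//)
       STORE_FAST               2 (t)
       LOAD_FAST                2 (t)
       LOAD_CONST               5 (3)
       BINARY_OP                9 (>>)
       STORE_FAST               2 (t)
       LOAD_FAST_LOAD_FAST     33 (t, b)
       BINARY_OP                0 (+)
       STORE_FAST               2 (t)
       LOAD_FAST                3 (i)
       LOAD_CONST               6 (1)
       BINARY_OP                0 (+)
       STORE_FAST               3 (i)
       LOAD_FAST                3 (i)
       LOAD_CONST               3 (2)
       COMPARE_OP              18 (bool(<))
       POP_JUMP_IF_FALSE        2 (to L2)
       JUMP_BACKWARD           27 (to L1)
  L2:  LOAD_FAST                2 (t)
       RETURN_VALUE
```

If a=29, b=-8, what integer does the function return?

LOAD_CONST → push 4. Stack: [4]
LOAD_FAST b → push -8. Stack: [4, -8]
BINARY_OP + → 4 + -8 = -4. Stack: [-4]
STORE_FAST t → t=-4. Stack: []
LOAD_CONST → push 0. Stack: [0]
STORE_FAST i → i=0. Stack: []
LOAD_FAST i → push 0. Stack: [0]
LOAD_CONST → push 2. Stack: [0, 2]
COMPARE_OP bool(<) → 0 vs 2 = True. Stack: [True]
POP_JUMP_IF_FALSE → pop True; no jump. Stack: []
LOAD_FAST t → push -4. Stack: [-4]
LOAD_CONST → push 12. Stack: [-4, 12]
BINARY_OP // → -4 // 12 = -1. Stack: [-1]
STORE_FAST t → t=-1. Stack: []
LOAD_FAST t → push -1. Stack: [-1]
LOAD_CONST → push 3. Stack: [-1, 3]
BINARY_OP >> → -1 >> 3 = -1. Stack: [-1]
STORE_FAST t → t=-1. Stack: []
LOAD_FAST_LOAD_FAST t,b → push -1,-8. Stack: [-1, -8]
BINARY_OP + → -1 + -8 = -9. Stack: [-9]
STORE_FAST t → t=-9. Stack: []
LOAD_FAST i → push 0. Stack: [0]
LOAD_CONST → push 1. Stack: [0, 1]
BINARY_OP + → 0 + 1 = 1. Stack: [1]
STORE_FAST i → i=1. Stack: []
LOAD_FAST i → push 1. Stack: [1]
LOAD_CONST → push 2. Stack: [1, 2]
COMPARE_OP bool(<) → 1 vs 2 = True. Stack: [True]
POP_JUMP_IF_FALSE → pop True; no jump. Stack: []
LOAD_FAST t → push -9. Stack: [-9]
LOAD_CONST → push 12. Stack: [-9, 12]
BINARY_OP // → -9 // 12 = -1. Stack: [-1]
STORE_FAST t → t=-1. Stack: []
LOAD_FAST t → push -1. Stack: [-1]
LOAD_CONST → push 3. Stack: [-1, 3]
BINARY_OP >> → -1 >> 3 = -1. Stack: [-1]
STORE_FAST t → t=-1. Stack: []
LOAD_FAST_LOAD_FAST t,b → push -1,-8. Stack: [-1, -8]
BINARY_OP + → -1 + -8 = -9. Stack: [-9]
STORE_FAST t → t=-9. Stack: []
LOAD_FAST i → push 1. Stack: [1]
LOAD_CONST → push 1. Stack: [1, 1]
BINARY_OP + → 1 + 1 = 2. Stack: [2]
STORE_FAST i → i=2. Stack: []
LOAD_FAST i → push 2. Stack: [2]
LOAD_CONST → push 2. Stack: [2, 2]
COMPARE_OP bool(<) → 2 vs 2 = False. Stack: [False]
POP_JUMP_IF_FALSE → pop False; jump. Stack: []
LOAD_FAST t → push -9. Stack: [-9]
RETURN_VALUE → return -9.

-9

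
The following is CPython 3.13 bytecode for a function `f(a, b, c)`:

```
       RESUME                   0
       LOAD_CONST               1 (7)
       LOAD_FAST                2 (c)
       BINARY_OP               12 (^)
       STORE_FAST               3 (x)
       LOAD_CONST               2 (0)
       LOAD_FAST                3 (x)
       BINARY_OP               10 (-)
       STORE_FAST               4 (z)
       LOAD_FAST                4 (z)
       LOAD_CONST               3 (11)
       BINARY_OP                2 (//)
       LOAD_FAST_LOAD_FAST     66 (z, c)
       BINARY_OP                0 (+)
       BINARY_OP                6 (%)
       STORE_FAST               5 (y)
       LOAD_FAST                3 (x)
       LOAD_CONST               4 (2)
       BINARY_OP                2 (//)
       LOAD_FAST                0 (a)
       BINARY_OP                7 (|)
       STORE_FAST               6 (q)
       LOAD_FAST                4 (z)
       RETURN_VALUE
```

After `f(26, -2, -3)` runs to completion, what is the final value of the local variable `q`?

LOAD_CONST → push 7. Stack: [7]
LOAD_FAST c → push -3. Stack: [7, -3]
BINARY_OP ^ → 7 ^ -3 = -6. Stack: [-6]
STORE_FAST x → x=-6. Stack: []
LOAD_CONST → push 0. Stack: [0]
LOAD_FAST x → push -6. Stack: [0, -6]
BINARY_OP - → 0 - -6 = 6. Stack: [6]
STORE_FAST z → z=6. Stack: []
LOAD_FAST z → push 6. Stack: [6]
LOAD_CONST → push 11. Stack: [6, 11]
BINARY_OP // → 6 // 11 = 0. Stack: [0]
LOAD_FAST_LOAD_FAST z,c → push 6,-3. Stack: [0, 6, -3]
BINARY_OP + → 6 + -3 = 3. Stack: [0, 3]
BINARY_OP % → 0 % 3 = 0. Stack: [0]
STORE_FAST y → y=0. Stack: []
LOAD_FAST x → push -6. Stack: [-6]
LOAD_CONST → push 2. Stack: [-6, 2]
BINARY_OP // → -6 // 2 = -3. Stack: [-3]
LOAD_FAST a → push 26. Stack: [-3, 26]
BINARY_OP | → -3 | 26 = -1. Stack: [-1]
STORE_FAST q → q=-1. Stack: []
LOAD_FAST z → push 6. Stack: [6]
RETURN_VALUE → return 6.

-1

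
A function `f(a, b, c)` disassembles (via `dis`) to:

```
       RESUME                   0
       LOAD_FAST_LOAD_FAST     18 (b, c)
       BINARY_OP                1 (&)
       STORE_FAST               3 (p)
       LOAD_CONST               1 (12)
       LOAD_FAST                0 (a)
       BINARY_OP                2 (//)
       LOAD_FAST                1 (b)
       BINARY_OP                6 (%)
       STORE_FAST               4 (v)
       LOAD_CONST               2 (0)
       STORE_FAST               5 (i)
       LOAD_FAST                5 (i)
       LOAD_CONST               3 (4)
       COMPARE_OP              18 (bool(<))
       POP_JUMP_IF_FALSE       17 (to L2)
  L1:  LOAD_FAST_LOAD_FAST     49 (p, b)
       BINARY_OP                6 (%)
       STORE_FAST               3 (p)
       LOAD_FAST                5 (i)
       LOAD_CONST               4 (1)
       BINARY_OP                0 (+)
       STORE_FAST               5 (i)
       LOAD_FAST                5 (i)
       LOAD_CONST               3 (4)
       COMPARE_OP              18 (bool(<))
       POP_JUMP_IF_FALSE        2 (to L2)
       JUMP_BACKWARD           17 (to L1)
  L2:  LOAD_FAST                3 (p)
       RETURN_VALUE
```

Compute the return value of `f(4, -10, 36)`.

LOAD_FAST_LOAD_FAST b,c → push -10,36. Stack: [-10, 36]
BINARY_OP & → -10 & 36 = 36. Stack: [36]
STORE_FAST p → p=36. Stack: []
LOAD_CONST → push 12. Stack: [12]
LOAD_FAST a → push 4. Stack: [12, 4]
BINARY_OP // → 12 // 4 = 3. Stack: [3]
LOAD_FAST b → push -10. Stack: [3, -10]
BINARY_OP % → 3 % -10 = -7. Stack: [-7]
STORE_FAST v → v=-7. Stack: []
LOAD_CONST → push 0. Stack: [0]
STORE_FAST i → i=0. Stack: []
LOAD_FAST i → push 0. Stack: [0]
LOAD_CONST → push 4. Stack: [0, 4]
COMPARE_OP bool(<) → 0 vs 4 = True. Stack: [True]
POP_JUMP_IF_FALSE → pop True; no jump. Stack: []
LOAD_FAST_LOAD_FAST p,b → push 36,-10. Stack: [36, -10]
BINARY_OP % → 36 % -10 = -4. Stack: [-4]
STORE_FAST p → p=-4. Stack: []
LOAD_FAST i → push 0. Stack: [0]
LOAD_CONST → push 1. Stack: [0, 1]
BINARY_OP + → 0 + 1 = 1. Stack: [1]
STORE_FAST i → i=1. Stack: []
LOAD_FAST i → push 1. Stack: [1]
LOAD_CONST → push 4. Stack: [1, 4]
COMPARE_OP bool(<) → 1 vs 4 = True. Stack: [True]
POP_JUMP_IF_FALSE → pop True; no jump. Stack: []
LOAD_FAST_LOAD_FAST p,b → push -4,-10. Stack: [-4, -10]
BINARY_OP % → -4 % -10 = -4. Stack: [-4]
STORE_FAST p → p=-4. Stack: []
LOAD_FAST i → push 1. Stack: [1]
LOAD_CONST → push 1. Stack: [1, 1]
BINARY_OP + → 1 + 1 = 2. Stack: [2]
STORE_FAST i → i=2. Stack: []
LOAD_FAST i → push 2. Stack: [2]
LOAD_CONST → push 4. Stack: [2, 4]
COMPARE_OP bool(<) → 2 vs 4 = True. Stack: [True]
POP_JUMP_IF_FALSE → pop True; no jump. Stack: []
LOAD_FAST_LOAD_FAST p,b → push -4,-10. Stack: [-4, -10]
BINARY_OP % → -4 % -10 = -4. Stack: [-4]
STORE_FAST p → p=-4. Stack: []
LOAD_FAST i → push 2. Stack: [2]
LOAD_CONST → push 1. Stack: [2, 1]
BINARY_OP + → 2 + 1 = 3. Stack: [3]
STORE_FAST i → i=3. Stack: []
LOAD_FAST i → push 3. Stack: [3]
LOAD_CONST → push 4. Stack: [3, 4]
COMPARE_OP bool(<) → 3 vs 4 = True. Stack: [True]
POP_JUMP_IF_FALSE → pop True; no jump. Stack: []
LOAD_FAST_LOAD_FAST p,b → push -4,-10. Stack: [-4, -10]
BINARY_OP % → -4 % -10 = -4. Stack: [-4]
STORE_FAST p → p=-4. Stack: []
LOAD_FAST i → push 3. Stack: [3]
LOAD_CONST → push 1. Stack: [3, 1]
BINARY_OP + → 3 + 1 = 4. Stack: [4]
STORE_FAST i → i=4. Stack: []
LOAD_FAST i → push 4. Stack: [4]
LOAD_CONST → push 4. Stack: [4, 4]
COMPARE_OP bool(<) → 4 vs 4 = False. Stack: [False]
POP_JUMP_IF_FALSE → pop False; jump. Stack: []
LOAD_FAST p → push -4. Stack: [-4]
RETURN_VALUE → return -4.

-4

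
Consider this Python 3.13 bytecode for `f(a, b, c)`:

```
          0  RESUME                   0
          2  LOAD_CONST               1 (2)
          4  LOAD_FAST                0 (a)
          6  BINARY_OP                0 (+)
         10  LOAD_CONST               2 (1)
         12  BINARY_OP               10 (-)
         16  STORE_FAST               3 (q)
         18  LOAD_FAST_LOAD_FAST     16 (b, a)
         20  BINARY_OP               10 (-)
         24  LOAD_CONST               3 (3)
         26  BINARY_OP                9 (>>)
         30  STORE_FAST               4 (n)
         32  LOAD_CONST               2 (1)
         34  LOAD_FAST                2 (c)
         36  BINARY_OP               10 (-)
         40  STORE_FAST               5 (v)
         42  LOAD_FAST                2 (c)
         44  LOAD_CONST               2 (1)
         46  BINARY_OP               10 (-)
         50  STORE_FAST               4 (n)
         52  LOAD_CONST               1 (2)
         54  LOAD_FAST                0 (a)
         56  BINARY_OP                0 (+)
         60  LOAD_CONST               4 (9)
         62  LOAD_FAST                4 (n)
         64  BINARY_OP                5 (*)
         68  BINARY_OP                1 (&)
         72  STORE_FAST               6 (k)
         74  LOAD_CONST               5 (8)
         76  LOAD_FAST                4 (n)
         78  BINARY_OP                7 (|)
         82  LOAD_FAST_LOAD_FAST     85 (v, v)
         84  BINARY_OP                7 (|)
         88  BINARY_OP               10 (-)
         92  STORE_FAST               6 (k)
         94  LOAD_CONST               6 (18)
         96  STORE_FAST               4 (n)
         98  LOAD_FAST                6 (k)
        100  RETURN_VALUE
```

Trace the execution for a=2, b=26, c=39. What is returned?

LOAD_CONST → push 2. Stack: [2]
LOAD_FAST a → push 2. Stack: [2, 2]
BINARY_OP + → 2 + 2 = 4. Stack: [4]
LOAD_CONST → push 1. Stack: [4, 1]
BINARY_OP - → 4 - 1 = 3. Stack: [3]
STORE_FAST q → q=3. Stack: []
LOAD_FAST_LOAD_FAST b,a → push 26,2. Stack: [26, 2]
BINARY_OP - → 26 - 2 = 24. Stack: [24]
LOAD_CONST → push 3. Stack: [24, 3]
BINARY_OP >> → 24 >> 3 = 3. Stack: [3]
STORE_FAST n → n=3. Stack: []
LOAD_CONST → push 1. Stack: [1]
LOAD_FAST c → push 39. Stack: [1, 39]
BINARY_OP - → 1 - 39 = -38. Stack: [-38]
STORE_FAST v → v=-38. Stack: []
LOAD_FAST c → push 39. Stack: [39]
LOAD_CONST → push 1. Stack: [39, 1]
BINARY_OP - → 39 - 1 = 38. Stack: [38]
STORE_FAST n → n=38. Stack: []
LOAD_CONST → push 2. Stack: [2]
LOAD_FAST a → push 2. Stack: [2, 2]
BINARY_OP + → 2 + 2 = 4. Stack: [4]
LOAD_CONST → push 9. Stack: [4, 9]
LOAD_FAST n → push 38. Stack: [4, 9, 38]
BINARY_OP * → 9 * 38 = 342. Stack: [4, 342]
BINARY_OP & → 4 & 342 = 4. Stack: [4]
STORE_FAST k → k=4. Stack: []
LOAD_CONST → push 8. Stack: [8]
LOAD_FAST n → push 38. Stack: [8, 38]
BINARY_OP | → 8 | 38 = 46. Stack: [46]
LOAD_FAST_LOAD_FAST v,v → push -38,-38. Stack: [46, -38, -38]
BINARY_OP | → -38 | -38 = -38. Stack: [46, -38]
BINARY_OP - → 46 - -38 = 84. Stack: [84]
STORE_FAST k → k=84. Stack: []
LOAD_CONST → push 18. Stack: [18]
STORE_FAST n → n=18. Stack: []
LOAD_FAST k → push 84. Stack: [84]
RETURN_VALUE → return 84.

84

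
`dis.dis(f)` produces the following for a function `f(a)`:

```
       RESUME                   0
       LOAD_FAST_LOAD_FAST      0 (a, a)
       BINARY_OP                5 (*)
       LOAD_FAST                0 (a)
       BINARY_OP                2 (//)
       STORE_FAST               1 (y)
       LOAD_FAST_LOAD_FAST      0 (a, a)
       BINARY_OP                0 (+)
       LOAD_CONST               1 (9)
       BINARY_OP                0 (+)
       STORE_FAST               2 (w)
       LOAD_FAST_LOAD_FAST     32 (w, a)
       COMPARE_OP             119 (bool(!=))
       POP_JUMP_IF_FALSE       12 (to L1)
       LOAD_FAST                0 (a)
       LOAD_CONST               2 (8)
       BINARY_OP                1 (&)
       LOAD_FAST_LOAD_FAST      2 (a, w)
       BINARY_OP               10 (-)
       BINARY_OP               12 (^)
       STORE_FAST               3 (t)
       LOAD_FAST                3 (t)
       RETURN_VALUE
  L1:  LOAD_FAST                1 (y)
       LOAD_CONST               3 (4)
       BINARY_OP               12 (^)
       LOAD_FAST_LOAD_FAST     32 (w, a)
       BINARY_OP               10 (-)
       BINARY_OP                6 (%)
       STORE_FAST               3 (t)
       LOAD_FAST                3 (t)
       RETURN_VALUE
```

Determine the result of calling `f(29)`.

LOAD_FAST_LOAD_FAST a,a → push 29,29. Stack: [29, 29]
BINARY_OP * → 29 * 29 = 841. Stack: [841]
LOAD_FAST a → push 29. Stack: [841, 29]
BINARY_OP // → 841 // 29 = 29. Stack: [29]
STORE_FAST y → y=29. Stack: []
LOAD_FAST_LOAD_FAST a,a → push 29,29. Stack: [29, 29]
BINARY_OP + → 29 + 29 = 58. Stack: [58]
LOAD_CONST → push 9. Stack: [58, 9]
BINARY_OP + → 58 + 9 = 67. Stack: [67]
STORE_FAST w → w=67. Stack: []
LOAD_FAST_LOAD_FAST w,a → push 67,29. Stack: [67, 29]
COMPARE_OP bool(!=) → 67 vs 29 = True. Stack: [True]
POP_JUMP_IF_FALSE → pop True; no jump. Stack: []
LOAD_FAST a → push 29. Stack: [29]
LOAD_CONST → push 8. Stack: [29, 8]
BINARY_OP & → 29 & 8 = 8. Stack: [8]
LOAD_FAST_LOAD_FAST a,w → push 29,67. Stack: [8, 29, 67]
BINARY_OP - → 29 - 67 = -38. Stack: [8, -38]
BINARY_OP ^ → 8 ^ -38 = -46. Stack: [-46]
STORE_FAST t → t=-46. Stack: []
LOAD_FAST t → push -46. Stack: [-46]
RETURN_VALUE → return -46.

-46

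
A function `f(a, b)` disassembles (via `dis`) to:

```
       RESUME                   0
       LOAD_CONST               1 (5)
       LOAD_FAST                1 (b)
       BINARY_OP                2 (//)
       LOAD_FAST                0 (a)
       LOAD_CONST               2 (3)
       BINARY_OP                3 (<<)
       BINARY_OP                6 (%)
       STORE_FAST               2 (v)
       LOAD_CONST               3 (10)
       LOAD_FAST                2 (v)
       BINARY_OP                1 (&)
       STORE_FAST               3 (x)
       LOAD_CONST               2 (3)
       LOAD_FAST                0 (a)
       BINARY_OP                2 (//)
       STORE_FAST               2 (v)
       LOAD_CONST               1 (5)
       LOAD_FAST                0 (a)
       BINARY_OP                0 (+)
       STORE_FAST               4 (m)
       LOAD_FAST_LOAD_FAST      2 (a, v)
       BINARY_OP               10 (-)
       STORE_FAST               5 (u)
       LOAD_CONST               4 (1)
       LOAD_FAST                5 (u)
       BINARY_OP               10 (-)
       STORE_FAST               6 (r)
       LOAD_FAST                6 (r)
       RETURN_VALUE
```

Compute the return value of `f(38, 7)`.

-37

LOAD_CONST → push 5. Stack: [5]
LOAD_FAST b → push 7. Stack: [5, 7]
BINARY_OP // → 5 // 7 = 0. Stack: [0]
LOAD_FAST a → push 38. Stack: [0, 38]
LOAD_CONST → push 3. Stack: [0, 38, 3]
BINARY_OP << → 38 << 3 = 304. Stack: [0, 304]
BINARY_OP % → 0 % 304 = 0. Stack: [0]
STORE_FAST v → v=0. Stack: []
LOAD_CONST → push 10. Stack: [10]
LOAD_FAST v → push 0. Stack: [10, 0]
BINARY_OP & → 10 & 0 = 0. Stack: [0]
STORE_FAST x → x=0. Stack: []
LOAD_CONST → push 3. Stack: [3]
LOAD_FAST a → push 38. Stack: [3, 38]
BINARY_OP // → 3 // 38 = 0. Stack: [0]
STORE_FAST v → v=0. Stack: []
LOAD_CONST → push 5. Stack: [5]
LOAD_FAST a → push 38. Stack: [5, 38]
BINARY_OP + → 5 + 38 = 43. Stack: [43]
STORE_FAST m → m=43. Stack: []
LOAD_FAST_LOAD_FAST a,v → push 38,0. Stack: [38, 0]
BINARY_OP - → 38 - 0 = 38. Stack: [38]
STORE_FAST u → u=38. Stack: []
LOAD_CONST → push 1. Stack: [1]
LOAD_FAST u → push 38. Stack: [1, 38]
BINARY_OP - → 1 - 38 = -37. Stack: [-37]
STORE_FAST r → r=-37. Stack: []
LOAD_FAST r → push -37. Stack: [-37]
RETURN_VALUE → return -37.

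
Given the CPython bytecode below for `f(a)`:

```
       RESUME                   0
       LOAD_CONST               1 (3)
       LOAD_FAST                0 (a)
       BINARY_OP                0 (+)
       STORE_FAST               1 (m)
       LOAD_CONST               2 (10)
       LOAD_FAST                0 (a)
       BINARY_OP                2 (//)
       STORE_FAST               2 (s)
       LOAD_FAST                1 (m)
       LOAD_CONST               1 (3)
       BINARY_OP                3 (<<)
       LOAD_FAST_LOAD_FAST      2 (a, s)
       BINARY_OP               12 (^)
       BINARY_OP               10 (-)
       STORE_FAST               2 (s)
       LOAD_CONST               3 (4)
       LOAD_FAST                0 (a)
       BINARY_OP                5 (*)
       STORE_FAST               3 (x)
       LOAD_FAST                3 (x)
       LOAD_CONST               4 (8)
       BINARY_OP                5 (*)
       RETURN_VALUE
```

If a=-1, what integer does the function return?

-32

LOAD_CONST → push 3. Stack: [3]
LOAD_FAST a → push -1. Stack: [3, -1]
BINARY_OP + → 3 + -1 = 2. Stack: [2]
STORE_FAST m → m=2. Stack: []
LOAD_CONST → push 10. Stack: [10]
LOAD_FAST a → push -1. Stack: [10, -1]
BINARY_OP // → 10 // -1 = -10. Stack: [-10]
STORE_FAST s → s=-10. Stack: []
LOAD_FAST m → push 2. Stack: [2]
LOAD_CONST → push 3. Stack: [2, 3]
BINARY_OP << → 2 << 3 = 16. Stack: [16]
LOAD_FAST_LOAD_FAST a,s → push -1,-10. Stack: [16, -1, -10]
BINARY_OP ^ → -1 ^ -10 = 9. Stack: [16, 9]
BINARY_OP - → 16 - 9 = 7. Stack: [7]
STORE_FAST s → s=7. Stack: []
LOAD_CONST → push 4. Stack: [4]
LOAD_FAST a → push -1. Stack: [4, -1]
BINARY_OP * → 4 * -1 = -4. Stack: [-4]
STORE_FAST x → x=-4. Stack: []
LOAD_FAST x → push -4. Stack: [-4]
LOAD_CONST → push 8. Stack: [-4, 8]
BINARY_OP * → -4 * 8 = -32. Stack: [-32]
RETURN_VALUE → return -32.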